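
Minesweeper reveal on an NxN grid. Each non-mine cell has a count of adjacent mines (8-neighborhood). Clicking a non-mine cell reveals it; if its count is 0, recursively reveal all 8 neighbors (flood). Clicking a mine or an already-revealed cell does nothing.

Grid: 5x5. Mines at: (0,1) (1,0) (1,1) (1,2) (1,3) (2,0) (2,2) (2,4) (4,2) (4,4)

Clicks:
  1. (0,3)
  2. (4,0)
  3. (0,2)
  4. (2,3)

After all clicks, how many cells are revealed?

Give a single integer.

Answer: 7

Derivation:
Click 1 (0,3) count=2: revealed 1 new [(0,3)] -> total=1
Click 2 (4,0) count=0: revealed 4 new [(3,0) (3,1) (4,0) (4,1)] -> total=5
Click 3 (0,2) count=4: revealed 1 new [(0,2)] -> total=6
Click 4 (2,3) count=4: revealed 1 new [(2,3)] -> total=7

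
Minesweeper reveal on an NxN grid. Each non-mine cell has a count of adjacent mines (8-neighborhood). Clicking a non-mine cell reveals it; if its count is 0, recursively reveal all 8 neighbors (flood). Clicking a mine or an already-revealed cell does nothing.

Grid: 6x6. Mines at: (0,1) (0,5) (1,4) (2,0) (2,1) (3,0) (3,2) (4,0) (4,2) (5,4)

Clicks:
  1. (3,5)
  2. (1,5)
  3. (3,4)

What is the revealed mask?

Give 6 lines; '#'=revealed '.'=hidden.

Click 1 (3,5) count=0: revealed 9 new [(2,3) (2,4) (2,5) (3,3) (3,4) (3,5) (4,3) (4,4) (4,5)] -> total=9
Click 2 (1,5) count=2: revealed 1 new [(1,5)] -> total=10
Click 3 (3,4) count=0: revealed 0 new [(none)] -> total=10

Answer: ......
.....#
...###
...###
...###
......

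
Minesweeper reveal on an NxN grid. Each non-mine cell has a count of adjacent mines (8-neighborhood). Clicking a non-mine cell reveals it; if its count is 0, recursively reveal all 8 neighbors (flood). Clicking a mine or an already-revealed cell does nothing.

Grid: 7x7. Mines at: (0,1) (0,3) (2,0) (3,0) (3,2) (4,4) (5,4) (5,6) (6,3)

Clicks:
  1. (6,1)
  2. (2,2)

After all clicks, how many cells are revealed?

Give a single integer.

Click 1 (6,1) count=0: revealed 9 new [(4,0) (4,1) (4,2) (5,0) (5,1) (5,2) (6,0) (6,1) (6,2)] -> total=9
Click 2 (2,2) count=1: revealed 1 new [(2,2)] -> total=10

Answer: 10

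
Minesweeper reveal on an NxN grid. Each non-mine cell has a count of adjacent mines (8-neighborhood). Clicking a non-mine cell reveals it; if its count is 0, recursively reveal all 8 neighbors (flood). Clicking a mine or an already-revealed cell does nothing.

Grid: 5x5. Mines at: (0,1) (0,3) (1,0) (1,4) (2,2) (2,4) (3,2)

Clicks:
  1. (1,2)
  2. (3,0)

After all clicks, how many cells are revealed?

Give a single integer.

Click 1 (1,2) count=3: revealed 1 new [(1,2)] -> total=1
Click 2 (3,0) count=0: revealed 6 new [(2,0) (2,1) (3,0) (3,1) (4,0) (4,1)] -> total=7

Answer: 7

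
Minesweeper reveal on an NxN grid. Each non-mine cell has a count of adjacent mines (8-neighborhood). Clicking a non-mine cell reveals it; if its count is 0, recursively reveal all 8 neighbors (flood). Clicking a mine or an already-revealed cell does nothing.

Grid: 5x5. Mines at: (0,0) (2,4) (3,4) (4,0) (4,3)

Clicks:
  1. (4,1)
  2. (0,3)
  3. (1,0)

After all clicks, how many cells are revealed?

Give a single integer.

Answer: 18

Derivation:
Click 1 (4,1) count=1: revealed 1 new [(4,1)] -> total=1
Click 2 (0,3) count=0: revealed 17 new [(0,1) (0,2) (0,3) (0,4) (1,0) (1,1) (1,2) (1,3) (1,4) (2,0) (2,1) (2,2) (2,3) (3,0) (3,1) (3,2) (3,3)] -> total=18
Click 3 (1,0) count=1: revealed 0 new [(none)] -> total=18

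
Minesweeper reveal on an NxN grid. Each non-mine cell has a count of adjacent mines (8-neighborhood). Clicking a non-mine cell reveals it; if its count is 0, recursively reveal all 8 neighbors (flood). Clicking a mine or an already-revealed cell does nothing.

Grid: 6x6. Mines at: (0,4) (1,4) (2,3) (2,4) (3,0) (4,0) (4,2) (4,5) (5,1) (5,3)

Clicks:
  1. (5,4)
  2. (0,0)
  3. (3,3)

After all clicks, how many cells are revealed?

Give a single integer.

Click 1 (5,4) count=2: revealed 1 new [(5,4)] -> total=1
Click 2 (0,0) count=0: revealed 11 new [(0,0) (0,1) (0,2) (0,3) (1,0) (1,1) (1,2) (1,3) (2,0) (2,1) (2,2)] -> total=12
Click 3 (3,3) count=3: revealed 1 new [(3,3)] -> total=13

Answer: 13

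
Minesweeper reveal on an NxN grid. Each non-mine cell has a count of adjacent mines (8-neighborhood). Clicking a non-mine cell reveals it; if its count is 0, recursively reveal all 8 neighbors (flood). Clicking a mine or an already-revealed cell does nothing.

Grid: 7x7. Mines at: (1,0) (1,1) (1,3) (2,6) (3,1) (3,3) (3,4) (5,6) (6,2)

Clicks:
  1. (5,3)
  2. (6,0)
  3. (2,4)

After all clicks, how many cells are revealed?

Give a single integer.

Answer: 8

Derivation:
Click 1 (5,3) count=1: revealed 1 new [(5,3)] -> total=1
Click 2 (6,0) count=0: revealed 6 new [(4,0) (4,1) (5,0) (5,1) (6,0) (6,1)] -> total=7
Click 3 (2,4) count=3: revealed 1 new [(2,4)] -> total=8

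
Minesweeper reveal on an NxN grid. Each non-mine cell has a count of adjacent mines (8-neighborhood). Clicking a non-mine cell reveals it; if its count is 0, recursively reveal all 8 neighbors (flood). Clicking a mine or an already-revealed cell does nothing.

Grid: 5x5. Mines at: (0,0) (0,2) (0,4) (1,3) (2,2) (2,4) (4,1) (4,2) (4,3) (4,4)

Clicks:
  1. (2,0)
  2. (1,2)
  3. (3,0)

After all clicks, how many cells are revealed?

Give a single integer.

Answer: 7

Derivation:
Click 1 (2,0) count=0: revealed 6 new [(1,0) (1,1) (2,0) (2,1) (3,0) (3,1)] -> total=6
Click 2 (1,2) count=3: revealed 1 new [(1,2)] -> total=7
Click 3 (3,0) count=1: revealed 0 new [(none)] -> total=7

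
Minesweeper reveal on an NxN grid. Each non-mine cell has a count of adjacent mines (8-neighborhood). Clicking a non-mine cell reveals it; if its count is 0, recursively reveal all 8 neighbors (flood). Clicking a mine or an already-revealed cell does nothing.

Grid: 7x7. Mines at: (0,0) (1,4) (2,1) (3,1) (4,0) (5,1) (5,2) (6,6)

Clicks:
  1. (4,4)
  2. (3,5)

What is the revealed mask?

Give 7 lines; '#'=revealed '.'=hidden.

Click 1 (4,4) count=0: revealed 26 new [(0,5) (0,6) (1,5) (1,6) (2,2) (2,3) (2,4) (2,5) (2,6) (3,2) (3,3) (3,4) (3,5) (3,6) (4,2) (4,3) (4,4) (4,5) (4,6) (5,3) (5,4) (5,5) (5,6) (6,3) (6,4) (6,5)] -> total=26
Click 2 (3,5) count=0: revealed 0 new [(none)] -> total=26

Answer: .....##
.....##
..#####
..#####
..#####
...####
...###.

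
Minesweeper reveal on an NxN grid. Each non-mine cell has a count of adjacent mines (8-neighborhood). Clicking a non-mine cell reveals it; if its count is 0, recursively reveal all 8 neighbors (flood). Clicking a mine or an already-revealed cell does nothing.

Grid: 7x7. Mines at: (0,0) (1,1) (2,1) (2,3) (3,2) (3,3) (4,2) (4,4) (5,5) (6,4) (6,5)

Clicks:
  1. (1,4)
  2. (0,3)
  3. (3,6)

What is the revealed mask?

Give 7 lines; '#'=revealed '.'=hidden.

Click 1 (1,4) count=1: revealed 1 new [(1,4)] -> total=1
Click 2 (0,3) count=0: revealed 17 new [(0,2) (0,3) (0,4) (0,5) (0,6) (1,2) (1,3) (1,5) (1,6) (2,4) (2,5) (2,6) (3,4) (3,5) (3,6) (4,5) (4,6)] -> total=18
Click 3 (3,6) count=0: revealed 0 new [(none)] -> total=18

Answer: ..#####
..#####
....###
....###
.....##
.......
.......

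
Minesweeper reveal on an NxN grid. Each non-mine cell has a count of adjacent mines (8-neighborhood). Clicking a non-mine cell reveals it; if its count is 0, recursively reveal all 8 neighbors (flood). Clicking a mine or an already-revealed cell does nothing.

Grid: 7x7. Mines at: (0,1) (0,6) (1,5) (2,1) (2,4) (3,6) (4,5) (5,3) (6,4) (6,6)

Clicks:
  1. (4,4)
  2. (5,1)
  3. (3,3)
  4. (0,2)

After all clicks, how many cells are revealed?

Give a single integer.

Answer: 15

Derivation:
Click 1 (4,4) count=2: revealed 1 new [(4,4)] -> total=1
Click 2 (5,1) count=0: revealed 12 new [(3,0) (3,1) (3,2) (4,0) (4,1) (4,2) (5,0) (5,1) (5,2) (6,0) (6,1) (6,2)] -> total=13
Click 3 (3,3) count=1: revealed 1 new [(3,3)] -> total=14
Click 4 (0,2) count=1: revealed 1 new [(0,2)] -> total=15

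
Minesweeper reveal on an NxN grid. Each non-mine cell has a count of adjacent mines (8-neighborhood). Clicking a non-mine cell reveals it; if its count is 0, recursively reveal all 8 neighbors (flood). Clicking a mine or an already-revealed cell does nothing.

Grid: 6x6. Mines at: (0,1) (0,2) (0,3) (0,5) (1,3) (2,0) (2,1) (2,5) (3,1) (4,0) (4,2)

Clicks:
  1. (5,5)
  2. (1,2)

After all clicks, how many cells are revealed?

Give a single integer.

Click 1 (5,5) count=0: revealed 9 new [(3,3) (3,4) (3,5) (4,3) (4,4) (4,5) (5,3) (5,4) (5,5)] -> total=9
Click 2 (1,2) count=5: revealed 1 new [(1,2)] -> total=10

Answer: 10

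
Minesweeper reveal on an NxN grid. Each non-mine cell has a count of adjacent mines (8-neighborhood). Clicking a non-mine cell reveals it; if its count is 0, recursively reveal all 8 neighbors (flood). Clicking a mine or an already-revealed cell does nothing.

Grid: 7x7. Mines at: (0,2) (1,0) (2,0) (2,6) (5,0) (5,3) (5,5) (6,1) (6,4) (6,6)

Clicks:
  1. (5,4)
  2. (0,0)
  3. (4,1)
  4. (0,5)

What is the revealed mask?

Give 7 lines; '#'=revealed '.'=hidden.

Answer: #..####
.######
.#####.
.#####.
.#####.
....#..
.......

Derivation:
Click 1 (5,4) count=3: revealed 1 new [(5,4)] -> total=1
Click 2 (0,0) count=1: revealed 1 new [(0,0)] -> total=2
Click 3 (4,1) count=1: revealed 1 new [(4,1)] -> total=3
Click 4 (0,5) count=0: revealed 24 new [(0,3) (0,4) (0,5) (0,6) (1,1) (1,2) (1,3) (1,4) (1,5) (1,6) (2,1) (2,2) (2,3) (2,4) (2,5) (3,1) (3,2) (3,3) (3,4) (3,5) (4,2) (4,3) (4,4) (4,5)] -> total=27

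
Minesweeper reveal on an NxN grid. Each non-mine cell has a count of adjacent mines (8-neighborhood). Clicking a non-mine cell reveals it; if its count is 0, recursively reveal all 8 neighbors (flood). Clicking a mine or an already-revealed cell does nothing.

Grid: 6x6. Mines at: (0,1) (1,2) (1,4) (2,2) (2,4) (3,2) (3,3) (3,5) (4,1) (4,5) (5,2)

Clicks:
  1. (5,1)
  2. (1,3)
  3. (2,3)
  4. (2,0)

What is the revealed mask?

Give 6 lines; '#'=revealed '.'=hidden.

Click 1 (5,1) count=2: revealed 1 new [(5,1)] -> total=1
Click 2 (1,3) count=4: revealed 1 new [(1,3)] -> total=2
Click 3 (2,3) count=6: revealed 1 new [(2,3)] -> total=3
Click 4 (2,0) count=0: revealed 6 new [(1,0) (1,1) (2,0) (2,1) (3,0) (3,1)] -> total=9

Answer: ......
##.#..
##.#..
##....
......
.#....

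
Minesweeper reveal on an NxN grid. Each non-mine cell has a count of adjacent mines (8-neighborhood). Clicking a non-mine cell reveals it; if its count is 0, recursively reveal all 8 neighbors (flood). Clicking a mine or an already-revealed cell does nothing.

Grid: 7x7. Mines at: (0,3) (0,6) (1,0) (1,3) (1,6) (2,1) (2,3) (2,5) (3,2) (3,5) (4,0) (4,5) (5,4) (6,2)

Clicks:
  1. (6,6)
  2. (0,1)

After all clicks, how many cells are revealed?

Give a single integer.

Click 1 (6,6) count=0: revealed 4 new [(5,5) (5,6) (6,5) (6,6)] -> total=4
Click 2 (0,1) count=1: revealed 1 new [(0,1)] -> total=5

Answer: 5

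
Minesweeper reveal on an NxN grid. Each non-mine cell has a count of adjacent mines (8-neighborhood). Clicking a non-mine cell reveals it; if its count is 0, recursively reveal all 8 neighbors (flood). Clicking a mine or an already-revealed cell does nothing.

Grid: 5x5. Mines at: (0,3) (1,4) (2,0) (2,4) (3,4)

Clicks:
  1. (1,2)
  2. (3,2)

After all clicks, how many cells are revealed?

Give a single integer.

Click 1 (1,2) count=1: revealed 1 new [(1,2)] -> total=1
Click 2 (3,2) count=0: revealed 13 new [(1,1) (1,3) (2,1) (2,2) (2,3) (3,0) (3,1) (3,2) (3,3) (4,0) (4,1) (4,2) (4,3)] -> total=14

Answer: 14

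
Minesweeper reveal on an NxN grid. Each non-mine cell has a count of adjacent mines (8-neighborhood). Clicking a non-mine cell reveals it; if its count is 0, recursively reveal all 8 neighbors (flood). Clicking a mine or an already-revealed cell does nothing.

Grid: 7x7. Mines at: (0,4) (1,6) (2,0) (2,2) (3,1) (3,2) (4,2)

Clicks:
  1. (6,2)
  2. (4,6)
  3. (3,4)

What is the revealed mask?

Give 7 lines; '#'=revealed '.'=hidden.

Click 1 (6,2) count=0: revealed 31 new [(1,3) (1,4) (1,5) (2,3) (2,4) (2,5) (2,6) (3,3) (3,4) (3,5) (3,6) (4,0) (4,1) (4,3) (4,4) (4,5) (4,6) (5,0) (5,1) (5,2) (5,3) (5,4) (5,5) (5,6) (6,0) (6,1) (6,2) (6,3) (6,4) (6,5) (6,6)] -> total=31
Click 2 (4,6) count=0: revealed 0 new [(none)] -> total=31
Click 3 (3,4) count=0: revealed 0 new [(none)] -> total=31

Answer: .......
...###.
...####
...####
##.####
#######
#######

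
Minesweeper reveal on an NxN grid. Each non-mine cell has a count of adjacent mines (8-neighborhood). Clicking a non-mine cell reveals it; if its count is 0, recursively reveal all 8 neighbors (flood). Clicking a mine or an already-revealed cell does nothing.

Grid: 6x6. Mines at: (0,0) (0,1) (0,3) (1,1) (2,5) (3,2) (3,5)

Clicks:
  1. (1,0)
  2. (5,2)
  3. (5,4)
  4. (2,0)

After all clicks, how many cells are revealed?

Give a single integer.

Click 1 (1,0) count=3: revealed 1 new [(1,0)] -> total=1
Click 2 (5,2) count=0: revealed 16 new [(2,0) (2,1) (3,0) (3,1) (4,0) (4,1) (4,2) (4,3) (4,4) (4,5) (5,0) (5,1) (5,2) (5,3) (5,4) (5,5)] -> total=17
Click 3 (5,4) count=0: revealed 0 new [(none)] -> total=17
Click 4 (2,0) count=1: revealed 0 new [(none)] -> total=17

Answer: 17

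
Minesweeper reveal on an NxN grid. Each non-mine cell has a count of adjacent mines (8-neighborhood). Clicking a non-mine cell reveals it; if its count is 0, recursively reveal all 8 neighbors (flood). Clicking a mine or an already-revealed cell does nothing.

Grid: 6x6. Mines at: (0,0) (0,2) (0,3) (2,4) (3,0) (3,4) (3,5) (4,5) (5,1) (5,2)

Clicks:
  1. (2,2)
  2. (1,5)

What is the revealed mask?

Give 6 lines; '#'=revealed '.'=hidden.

Click 1 (2,2) count=0: revealed 12 new [(1,1) (1,2) (1,3) (2,1) (2,2) (2,3) (3,1) (3,2) (3,3) (4,1) (4,2) (4,3)] -> total=12
Click 2 (1,5) count=1: revealed 1 new [(1,5)] -> total=13

Answer: ......
.###.#
.###..
.###..
.###..
......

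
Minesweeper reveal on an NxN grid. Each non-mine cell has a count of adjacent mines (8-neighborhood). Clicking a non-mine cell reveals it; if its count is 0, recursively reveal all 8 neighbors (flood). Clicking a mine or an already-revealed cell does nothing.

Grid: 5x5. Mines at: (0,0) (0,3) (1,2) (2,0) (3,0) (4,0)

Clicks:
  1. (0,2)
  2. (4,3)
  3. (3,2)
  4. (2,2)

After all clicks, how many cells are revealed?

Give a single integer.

Click 1 (0,2) count=2: revealed 1 new [(0,2)] -> total=1
Click 2 (4,3) count=0: revealed 14 new [(1,3) (1,4) (2,1) (2,2) (2,3) (2,4) (3,1) (3,2) (3,3) (3,4) (4,1) (4,2) (4,3) (4,4)] -> total=15
Click 3 (3,2) count=0: revealed 0 new [(none)] -> total=15
Click 4 (2,2) count=1: revealed 0 new [(none)] -> total=15

Answer: 15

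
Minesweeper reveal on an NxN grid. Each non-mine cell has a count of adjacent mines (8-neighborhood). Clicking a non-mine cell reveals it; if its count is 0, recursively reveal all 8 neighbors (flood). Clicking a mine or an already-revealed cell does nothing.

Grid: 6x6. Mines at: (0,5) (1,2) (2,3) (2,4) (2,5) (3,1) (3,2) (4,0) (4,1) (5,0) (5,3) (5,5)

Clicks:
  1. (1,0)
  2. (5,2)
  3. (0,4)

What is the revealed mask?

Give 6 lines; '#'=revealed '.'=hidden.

Answer: ##..#.
##....
##....
......
......
..#...

Derivation:
Click 1 (1,0) count=0: revealed 6 new [(0,0) (0,1) (1,0) (1,1) (2,0) (2,1)] -> total=6
Click 2 (5,2) count=2: revealed 1 new [(5,2)] -> total=7
Click 3 (0,4) count=1: revealed 1 new [(0,4)] -> total=8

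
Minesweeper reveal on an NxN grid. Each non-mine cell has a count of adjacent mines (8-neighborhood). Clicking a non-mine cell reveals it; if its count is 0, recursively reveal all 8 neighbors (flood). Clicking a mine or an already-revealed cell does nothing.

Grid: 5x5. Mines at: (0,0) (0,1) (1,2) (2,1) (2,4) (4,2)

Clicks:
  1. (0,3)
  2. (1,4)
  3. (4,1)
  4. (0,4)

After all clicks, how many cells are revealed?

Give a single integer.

Click 1 (0,3) count=1: revealed 1 new [(0,3)] -> total=1
Click 2 (1,4) count=1: revealed 1 new [(1,4)] -> total=2
Click 3 (4,1) count=1: revealed 1 new [(4,1)] -> total=3
Click 4 (0,4) count=0: revealed 2 new [(0,4) (1,3)] -> total=5

Answer: 5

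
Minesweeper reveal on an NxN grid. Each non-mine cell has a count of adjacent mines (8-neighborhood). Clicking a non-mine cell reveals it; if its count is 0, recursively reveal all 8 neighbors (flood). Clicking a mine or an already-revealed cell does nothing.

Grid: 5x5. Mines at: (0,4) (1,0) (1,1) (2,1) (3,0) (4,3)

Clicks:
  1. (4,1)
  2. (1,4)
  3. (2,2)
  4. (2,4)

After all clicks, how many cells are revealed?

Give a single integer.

Click 1 (4,1) count=1: revealed 1 new [(4,1)] -> total=1
Click 2 (1,4) count=1: revealed 1 new [(1,4)] -> total=2
Click 3 (2,2) count=2: revealed 1 new [(2,2)] -> total=3
Click 4 (2,4) count=0: revealed 7 new [(1,2) (1,3) (2,3) (2,4) (3,2) (3,3) (3,4)] -> total=10

Answer: 10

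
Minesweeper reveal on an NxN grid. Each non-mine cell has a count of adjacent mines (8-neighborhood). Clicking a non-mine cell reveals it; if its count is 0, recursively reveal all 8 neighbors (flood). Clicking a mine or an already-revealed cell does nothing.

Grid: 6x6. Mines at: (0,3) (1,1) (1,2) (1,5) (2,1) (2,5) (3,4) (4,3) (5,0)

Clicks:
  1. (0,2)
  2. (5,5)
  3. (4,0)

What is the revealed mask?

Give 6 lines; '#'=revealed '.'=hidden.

Answer: ..#...
......
......
......
#...##
....##

Derivation:
Click 1 (0,2) count=3: revealed 1 new [(0,2)] -> total=1
Click 2 (5,5) count=0: revealed 4 new [(4,4) (4,5) (5,4) (5,5)] -> total=5
Click 3 (4,0) count=1: revealed 1 new [(4,0)] -> total=6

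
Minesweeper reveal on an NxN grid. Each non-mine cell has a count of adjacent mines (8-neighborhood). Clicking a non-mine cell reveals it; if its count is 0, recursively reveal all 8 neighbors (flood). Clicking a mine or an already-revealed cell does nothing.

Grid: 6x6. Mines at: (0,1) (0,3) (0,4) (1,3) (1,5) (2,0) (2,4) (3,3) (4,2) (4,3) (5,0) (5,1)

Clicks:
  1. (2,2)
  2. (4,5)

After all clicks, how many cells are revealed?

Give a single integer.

Answer: 7

Derivation:
Click 1 (2,2) count=2: revealed 1 new [(2,2)] -> total=1
Click 2 (4,5) count=0: revealed 6 new [(3,4) (3,5) (4,4) (4,5) (5,4) (5,5)] -> total=7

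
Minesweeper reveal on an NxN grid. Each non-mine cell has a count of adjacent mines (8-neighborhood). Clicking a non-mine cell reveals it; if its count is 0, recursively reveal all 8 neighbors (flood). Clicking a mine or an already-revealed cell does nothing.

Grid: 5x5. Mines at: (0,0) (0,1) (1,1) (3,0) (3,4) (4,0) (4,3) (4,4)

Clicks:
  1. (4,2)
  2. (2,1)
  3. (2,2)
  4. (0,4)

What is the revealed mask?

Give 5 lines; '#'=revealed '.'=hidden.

Answer: ..###
..###
.####
.....
..#..

Derivation:
Click 1 (4,2) count=1: revealed 1 new [(4,2)] -> total=1
Click 2 (2,1) count=2: revealed 1 new [(2,1)] -> total=2
Click 3 (2,2) count=1: revealed 1 new [(2,2)] -> total=3
Click 4 (0,4) count=0: revealed 8 new [(0,2) (0,3) (0,4) (1,2) (1,3) (1,4) (2,3) (2,4)] -> total=11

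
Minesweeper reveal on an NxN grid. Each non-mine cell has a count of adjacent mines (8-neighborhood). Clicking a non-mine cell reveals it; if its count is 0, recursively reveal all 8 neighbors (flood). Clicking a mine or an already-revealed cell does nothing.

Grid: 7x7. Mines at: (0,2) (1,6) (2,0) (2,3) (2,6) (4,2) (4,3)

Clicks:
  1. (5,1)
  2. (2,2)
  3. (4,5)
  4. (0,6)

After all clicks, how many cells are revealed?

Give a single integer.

Click 1 (5,1) count=1: revealed 1 new [(5,1)] -> total=1
Click 2 (2,2) count=1: revealed 1 new [(2,2)] -> total=2
Click 3 (4,5) count=0: revealed 23 new [(3,0) (3,1) (3,4) (3,5) (3,6) (4,0) (4,1) (4,4) (4,5) (4,6) (5,0) (5,2) (5,3) (5,4) (5,5) (5,6) (6,0) (6,1) (6,2) (6,3) (6,4) (6,5) (6,6)] -> total=25
Click 4 (0,6) count=1: revealed 1 new [(0,6)] -> total=26

Answer: 26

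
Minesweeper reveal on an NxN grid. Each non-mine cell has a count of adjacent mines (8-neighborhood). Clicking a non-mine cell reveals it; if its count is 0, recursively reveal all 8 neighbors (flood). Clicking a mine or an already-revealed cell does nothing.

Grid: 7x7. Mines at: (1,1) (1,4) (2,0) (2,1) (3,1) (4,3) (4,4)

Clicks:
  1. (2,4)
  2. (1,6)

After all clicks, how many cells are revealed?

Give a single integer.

Answer: 28

Derivation:
Click 1 (2,4) count=1: revealed 1 new [(2,4)] -> total=1
Click 2 (1,6) count=0: revealed 27 new [(0,5) (0,6) (1,5) (1,6) (2,5) (2,6) (3,5) (3,6) (4,0) (4,1) (4,2) (4,5) (4,6) (5,0) (5,1) (5,2) (5,3) (5,4) (5,5) (5,6) (6,0) (6,1) (6,2) (6,3) (6,4) (6,5) (6,6)] -> total=28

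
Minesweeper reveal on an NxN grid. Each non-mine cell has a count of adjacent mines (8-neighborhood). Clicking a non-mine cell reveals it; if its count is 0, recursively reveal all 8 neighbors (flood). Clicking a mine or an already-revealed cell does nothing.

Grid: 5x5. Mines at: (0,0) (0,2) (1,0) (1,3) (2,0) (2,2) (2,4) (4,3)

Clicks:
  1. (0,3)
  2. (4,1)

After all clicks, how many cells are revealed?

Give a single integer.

Answer: 7

Derivation:
Click 1 (0,3) count=2: revealed 1 new [(0,3)] -> total=1
Click 2 (4,1) count=0: revealed 6 new [(3,0) (3,1) (3,2) (4,0) (4,1) (4,2)] -> total=7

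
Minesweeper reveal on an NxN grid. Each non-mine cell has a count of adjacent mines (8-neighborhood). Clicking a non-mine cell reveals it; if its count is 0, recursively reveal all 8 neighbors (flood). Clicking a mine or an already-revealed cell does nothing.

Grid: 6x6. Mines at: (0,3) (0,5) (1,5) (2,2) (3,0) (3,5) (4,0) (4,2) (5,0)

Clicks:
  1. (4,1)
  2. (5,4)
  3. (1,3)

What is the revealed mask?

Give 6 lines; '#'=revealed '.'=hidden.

Answer: ......
...#..
......
......
.#.###
...###

Derivation:
Click 1 (4,1) count=4: revealed 1 new [(4,1)] -> total=1
Click 2 (5,4) count=0: revealed 6 new [(4,3) (4,4) (4,5) (5,3) (5,4) (5,5)] -> total=7
Click 3 (1,3) count=2: revealed 1 new [(1,3)] -> total=8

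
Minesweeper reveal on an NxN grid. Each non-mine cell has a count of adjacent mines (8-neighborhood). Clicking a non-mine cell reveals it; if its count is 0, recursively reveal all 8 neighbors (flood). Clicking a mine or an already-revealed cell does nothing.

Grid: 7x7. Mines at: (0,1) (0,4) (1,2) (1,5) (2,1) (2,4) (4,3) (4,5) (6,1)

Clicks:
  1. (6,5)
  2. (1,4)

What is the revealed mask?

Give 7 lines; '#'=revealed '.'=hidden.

Answer: .......
....#..
.......
.......
.......
..#####
..#####

Derivation:
Click 1 (6,5) count=0: revealed 10 new [(5,2) (5,3) (5,4) (5,5) (5,6) (6,2) (6,3) (6,4) (6,5) (6,6)] -> total=10
Click 2 (1,4) count=3: revealed 1 new [(1,4)] -> total=11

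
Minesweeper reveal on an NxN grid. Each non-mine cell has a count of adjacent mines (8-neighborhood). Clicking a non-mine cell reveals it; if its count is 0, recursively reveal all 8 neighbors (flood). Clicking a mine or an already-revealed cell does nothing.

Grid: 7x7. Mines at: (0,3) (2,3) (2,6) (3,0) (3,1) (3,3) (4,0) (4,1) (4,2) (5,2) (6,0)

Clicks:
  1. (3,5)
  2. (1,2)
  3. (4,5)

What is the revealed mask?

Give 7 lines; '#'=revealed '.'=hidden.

Click 1 (3,5) count=1: revealed 1 new [(3,5)] -> total=1
Click 2 (1,2) count=2: revealed 1 new [(1,2)] -> total=2
Click 3 (4,5) count=0: revealed 14 new [(3,4) (3,6) (4,3) (4,4) (4,5) (4,6) (5,3) (5,4) (5,5) (5,6) (6,3) (6,4) (6,5) (6,6)] -> total=16

Answer: .......
..#....
.......
....###
...####
...####
...####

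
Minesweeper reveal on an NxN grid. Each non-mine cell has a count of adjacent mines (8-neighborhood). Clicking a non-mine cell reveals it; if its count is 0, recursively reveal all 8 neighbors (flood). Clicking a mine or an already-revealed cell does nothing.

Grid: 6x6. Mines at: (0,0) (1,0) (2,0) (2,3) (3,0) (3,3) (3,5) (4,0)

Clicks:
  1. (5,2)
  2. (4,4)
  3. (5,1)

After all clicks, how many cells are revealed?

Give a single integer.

Answer: 10

Derivation:
Click 1 (5,2) count=0: revealed 10 new [(4,1) (4,2) (4,3) (4,4) (4,5) (5,1) (5,2) (5,3) (5,4) (5,5)] -> total=10
Click 2 (4,4) count=2: revealed 0 new [(none)] -> total=10
Click 3 (5,1) count=1: revealed 0 new [(none)] -> total=10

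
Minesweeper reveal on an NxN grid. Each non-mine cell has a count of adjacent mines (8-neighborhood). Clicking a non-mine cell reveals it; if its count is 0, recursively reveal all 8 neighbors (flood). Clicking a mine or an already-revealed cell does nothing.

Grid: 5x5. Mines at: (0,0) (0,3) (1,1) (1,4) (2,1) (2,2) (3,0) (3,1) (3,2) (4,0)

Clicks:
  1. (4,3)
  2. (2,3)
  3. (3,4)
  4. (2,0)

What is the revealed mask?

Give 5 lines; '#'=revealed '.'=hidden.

Answer: .....
.....
#..##
...##
...##

Derivation:
Click 1 (4,3) count=1: revealed 1 new [(4,3)] -> total=1
Click 2 (2,3) count=3: revealed 1 new [(2,3)] -> total=2
Click 3 (3,4) count=0: revealed 4 new [(2,4) (3,3) (3,4) (4,4)] -> total=6
Click 4 (2,0) count=4: revealed 1 new [(2,0)] -> total=7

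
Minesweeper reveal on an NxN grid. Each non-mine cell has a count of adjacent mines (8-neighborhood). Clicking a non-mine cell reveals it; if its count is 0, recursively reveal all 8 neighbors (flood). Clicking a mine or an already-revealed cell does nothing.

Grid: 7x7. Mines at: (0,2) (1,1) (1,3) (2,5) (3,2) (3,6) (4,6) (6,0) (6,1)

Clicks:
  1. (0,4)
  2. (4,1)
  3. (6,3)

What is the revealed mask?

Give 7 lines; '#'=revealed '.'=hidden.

Answer: ....#..
.......
.......
...###.
.#####.
..#####
..#####

Derivation:
Click 1 (0,4) count=1: revealed 1 new [(0,4)] -> total=1
Click 2 (4,1) count=1: revealed 1 new [(4,1)] -> total=2
Click 3 (6,3) count=0: revealed 17 new [(3,3) (3,4) (3,5) (4,2) (4,3) (4,4) (4,5) (5,2) (5,3) (5,4) (5,5) (5,6) (6,2) (6,3) (6,4) (6,5) (6,6)] -> total=19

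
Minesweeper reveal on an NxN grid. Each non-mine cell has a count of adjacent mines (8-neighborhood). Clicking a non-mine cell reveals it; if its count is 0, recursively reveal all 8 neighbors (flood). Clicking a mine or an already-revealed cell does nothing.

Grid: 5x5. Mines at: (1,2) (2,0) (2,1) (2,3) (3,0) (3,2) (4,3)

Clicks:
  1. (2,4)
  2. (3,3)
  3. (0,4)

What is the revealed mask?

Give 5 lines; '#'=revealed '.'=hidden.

Click 1 (2,4) count=1: revealed 1 new [(2,4)] -> total=1
Click 2 (3,3) count=3: revealed 1 new [(3,3)] -> total=2
Click 3 (0,4) count=0: revealed 4 new [(0,3) (0,4) (1,3) (1,4)] -> total=6

Answer: ...##
...##
....#
...#.
.....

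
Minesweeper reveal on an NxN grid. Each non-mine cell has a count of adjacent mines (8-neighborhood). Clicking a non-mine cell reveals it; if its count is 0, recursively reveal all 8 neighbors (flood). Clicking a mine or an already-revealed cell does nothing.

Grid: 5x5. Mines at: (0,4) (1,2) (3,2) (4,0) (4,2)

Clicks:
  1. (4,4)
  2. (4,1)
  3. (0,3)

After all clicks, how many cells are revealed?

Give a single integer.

Answer: 10

Derivation:
Click 1 (4,4) count=0: revealed 8 new [(1,3) (1,4) (2,3) (2,4) (3,3) (3,4) (4,3) (4,4)] -> total=8
Click 2 (4,1) count=3: revealed 1 new [(4,1)] -> total=9
Click 3 (0,3) count=2: revealed 1 new [(0,3)] -> total=10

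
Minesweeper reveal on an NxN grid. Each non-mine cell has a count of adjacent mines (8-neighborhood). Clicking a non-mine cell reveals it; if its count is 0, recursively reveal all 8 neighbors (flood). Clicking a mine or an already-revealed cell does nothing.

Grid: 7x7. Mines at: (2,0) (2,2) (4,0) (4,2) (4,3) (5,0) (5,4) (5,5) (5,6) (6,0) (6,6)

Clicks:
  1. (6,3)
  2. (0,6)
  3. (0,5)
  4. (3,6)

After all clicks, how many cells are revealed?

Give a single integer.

Click 1 (6,3) count=1: revealed 1 new [(6,3)] -> total=1
Click 2 (0,6) count=0: revealed 25 new [(0,0) (0,1) (0,2) (0,3) (0,4) (0,5) (0,6) (1,0) (1,1) (1,2) (1,3) (1,4) (1,5) (1,6) (2,3) (2,4) (2,5) (2,6) (3,3) (3,4) (3,5) (3,6) (4,4) (4,5) (4,6)] -> total=26
Click 3 (0,5) count=0: revealed 0 new [(none)] -> total=26
Click 4 (3,6) count=0: revealed 0 new [(none)] -> total=26

Answer: 26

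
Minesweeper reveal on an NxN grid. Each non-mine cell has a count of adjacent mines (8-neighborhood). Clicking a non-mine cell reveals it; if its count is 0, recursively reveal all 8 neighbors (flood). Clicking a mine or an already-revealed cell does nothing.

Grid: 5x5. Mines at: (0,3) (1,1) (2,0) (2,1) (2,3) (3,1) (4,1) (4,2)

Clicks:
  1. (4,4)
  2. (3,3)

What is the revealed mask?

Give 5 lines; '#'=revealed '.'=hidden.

Click 1 (4,4) count=0: revealed 4 new [(3,3) (3,4) (4,3) (4,4)] -> total=4
Click 2 (3,3) count=2: revealed 0 new [(none)] -> total=4

Answer: .....
.....
.....
...##
...##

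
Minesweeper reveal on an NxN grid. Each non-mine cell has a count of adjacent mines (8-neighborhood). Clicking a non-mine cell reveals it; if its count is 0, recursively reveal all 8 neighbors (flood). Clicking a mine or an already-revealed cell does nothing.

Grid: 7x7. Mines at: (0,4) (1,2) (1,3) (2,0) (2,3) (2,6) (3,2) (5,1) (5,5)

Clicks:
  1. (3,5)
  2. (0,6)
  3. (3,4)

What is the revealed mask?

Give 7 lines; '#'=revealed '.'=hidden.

Click 1 (3,5) count=1: revealed 1 new [(3,5)] -> total=1
Click 2 (0,6) count=0: revealed 4 new [(0,5) (0,6) (1,5) (1,6)] -> total=5
Click 3 (3,4) count=1: revealed 1 new [(3,4)] -> total=6

Answer: .....##
.....##
.......
....##.
.......
.......
.......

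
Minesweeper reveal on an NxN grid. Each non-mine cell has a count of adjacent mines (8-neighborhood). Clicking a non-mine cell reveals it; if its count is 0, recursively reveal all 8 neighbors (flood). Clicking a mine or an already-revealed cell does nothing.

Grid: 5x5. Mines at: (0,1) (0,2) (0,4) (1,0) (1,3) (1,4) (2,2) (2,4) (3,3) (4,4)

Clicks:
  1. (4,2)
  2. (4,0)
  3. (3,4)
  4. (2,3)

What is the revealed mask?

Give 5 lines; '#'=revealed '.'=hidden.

Answer: .....
.....
##.#.
###.#
###..

Derivation:
Click 1 (4,2) count=1: revealed 1 new [(4,2)] -> total=1
Click 2 (4,0) count=0: revealed 7 new [(2,0) (2,1) (3,0) (3,1) (3,2) (4,0) (4,1)] -> total=8
Click 3 (3,4) count=3: revealed 1 new [(3,4)] -> total=9
Click 4 (2,3) count=5: revealed 1 new [(2,3)] -> total=10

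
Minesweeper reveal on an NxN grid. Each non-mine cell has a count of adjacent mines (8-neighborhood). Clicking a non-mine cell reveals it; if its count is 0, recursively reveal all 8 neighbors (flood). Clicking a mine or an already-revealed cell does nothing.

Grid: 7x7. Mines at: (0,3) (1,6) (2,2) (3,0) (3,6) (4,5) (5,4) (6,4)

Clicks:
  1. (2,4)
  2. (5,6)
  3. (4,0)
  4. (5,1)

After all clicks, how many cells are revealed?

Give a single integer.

Click 1 (2,4) count=0: revealed 9 new [(1,3) (1,4) (1,5) (2,3) (2,4) (2,5) (3,3) (3,4) (3,5)] -> total=9
Click 2 (5,6) count=1: revealed 1 new [(5,6)] -> total=10
Click 3 (4,0) count=1: revealed 1 new [(4,0)] -> total=11
Click 4 (5,1) count=0: revealed 13 new [(3,1) (3,2) (4,1) (4,2) (4,3) (5,0) (5,1) (5,2) (5,3) (6,0) (6,1) (6,2) (6,3)] -> total=24

Answer: 24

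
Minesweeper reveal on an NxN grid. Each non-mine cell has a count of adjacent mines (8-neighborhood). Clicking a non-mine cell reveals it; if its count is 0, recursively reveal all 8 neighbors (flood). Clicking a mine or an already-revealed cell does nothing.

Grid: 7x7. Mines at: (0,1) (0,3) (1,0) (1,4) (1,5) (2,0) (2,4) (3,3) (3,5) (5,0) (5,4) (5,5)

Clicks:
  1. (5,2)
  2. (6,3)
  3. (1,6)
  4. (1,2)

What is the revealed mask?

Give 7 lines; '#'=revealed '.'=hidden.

Answer: .......
..#...#
.......
.......
.###...
.###...
.###...

Derivation:
Click 1 (5,2) count=0: revealed 9 new [(4,1) (4,2) (4,3) (5,1) (5,2) (5,3) (6,1) (6,2) (6,3)] -> total=9
Click 2 (6,3) count=1: revealed 0 new [(none)] -> total=9
Click 3 (1,6) count=1: revealed 1 new [(1,6)] -> total=10
Click 4 (1,2) count=2: revealed 1 new [(1,2)] -> total=11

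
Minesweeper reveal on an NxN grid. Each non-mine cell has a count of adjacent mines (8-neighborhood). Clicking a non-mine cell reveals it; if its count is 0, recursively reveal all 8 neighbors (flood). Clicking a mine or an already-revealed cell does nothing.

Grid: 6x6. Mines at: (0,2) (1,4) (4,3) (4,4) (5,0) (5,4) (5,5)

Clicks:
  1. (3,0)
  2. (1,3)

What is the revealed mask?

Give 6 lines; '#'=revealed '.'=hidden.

Answer: ##....
####..
####..
####..
###...
......

Derivation:
Click 1 (3,0) count=0: revealed 17 new [(0,0) (0,1) (1,0) (1,1) (1,2) (1,3) (2,0) (2,1) (2,2) (2,3) (3,0) (3,1) (3,2) (3,3) (4,0) (4,1) (4,2)] -> total=17
Click 2 (1,3) count=2: revealed 0 new [(none)] -> total=17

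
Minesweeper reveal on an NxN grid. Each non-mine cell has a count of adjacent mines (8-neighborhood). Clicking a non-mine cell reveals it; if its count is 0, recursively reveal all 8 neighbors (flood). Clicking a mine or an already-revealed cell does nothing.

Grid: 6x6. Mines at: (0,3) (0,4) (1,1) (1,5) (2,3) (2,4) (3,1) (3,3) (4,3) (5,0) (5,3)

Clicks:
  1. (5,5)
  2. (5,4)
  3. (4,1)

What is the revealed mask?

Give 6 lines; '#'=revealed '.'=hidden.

Click 1 (5,5) count=0: revealed 6 new [(3,4) (3,5) (4,4) (4,5) (5,4) (5,5)] -> total=6
Click 2 (5,4) count=2: revealed 0 new [(none)] -> total=6
Click 3 (4,1) count=2: revealed 1 new [(4,1)] -> total=7

Answer: ......
......
......
....##
.#..##
....##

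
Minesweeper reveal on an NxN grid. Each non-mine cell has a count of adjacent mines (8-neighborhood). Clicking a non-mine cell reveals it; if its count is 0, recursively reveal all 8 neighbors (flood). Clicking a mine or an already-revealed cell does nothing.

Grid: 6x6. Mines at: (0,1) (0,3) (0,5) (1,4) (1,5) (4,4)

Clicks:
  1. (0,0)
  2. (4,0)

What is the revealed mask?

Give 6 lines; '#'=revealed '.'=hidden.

Click 1 (0,0) count=1: revealed 1 new [(0,0)] -> total=1
Click 2 (4,0) count=0: revealed 20 new [(1,0) (1,1) (1,2) (1,3) (2,0) (2,1) (2,2) (2,3) (3,0) (3,1) (3,2) (3,3) (4,0) (4,1) (4,2) (4,3) (5,0) (5,1) (5,2) (5,3)] -> total=21

Answer: #.....
####..
####..
####..
####..
####..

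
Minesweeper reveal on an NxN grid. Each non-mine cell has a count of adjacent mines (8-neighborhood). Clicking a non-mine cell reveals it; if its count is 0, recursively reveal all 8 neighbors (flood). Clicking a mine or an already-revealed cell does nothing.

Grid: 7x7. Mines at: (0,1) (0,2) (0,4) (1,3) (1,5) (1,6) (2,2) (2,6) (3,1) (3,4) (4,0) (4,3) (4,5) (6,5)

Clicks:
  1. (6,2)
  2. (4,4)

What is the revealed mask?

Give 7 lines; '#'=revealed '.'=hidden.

Click 1 (6,2) count=0: revealed 10 new [(5,0) (5,1) (5,2) (5,3) (5,4) (6,0) (6,1) (6,2) (6,3) (6,4)] -> total=10
Click 2 (4,4) count=3: revealed 1 new [(4,4)] -> total=11

Answer: .......
.......
.......
.......
....#..
#####..
#####..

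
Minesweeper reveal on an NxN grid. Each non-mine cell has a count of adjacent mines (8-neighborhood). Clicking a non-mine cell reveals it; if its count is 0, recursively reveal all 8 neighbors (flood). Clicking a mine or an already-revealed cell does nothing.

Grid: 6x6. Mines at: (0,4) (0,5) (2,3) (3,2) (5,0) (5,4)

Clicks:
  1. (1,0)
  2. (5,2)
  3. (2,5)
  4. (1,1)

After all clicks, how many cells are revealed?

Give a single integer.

Answer: 28

Derivation:
Click 1 (1,0) count=0: revealed 15 new [(0,0) (0,1) (0,2) (0,3) (1,0) (1,1) (1,2) (1,3) (2,0) (2,1) (2,2) (3,0) (3,1) (4,0) (4,1)] -> total=15
Click 2 (5,2) count=0: revealed 5 new [(4,2) (4,3) (5,1) (5,2) (5,3)] -> total=20
Click 3 (2,5) count=0: revealed 8 new [(1,4) (1,5) (2,4) (2,5) (3,4) (3,5) (4,4) (4,5)] -> total=28
Click 4 (1,1) count=0: revealed 0 new [(none)] -> total=28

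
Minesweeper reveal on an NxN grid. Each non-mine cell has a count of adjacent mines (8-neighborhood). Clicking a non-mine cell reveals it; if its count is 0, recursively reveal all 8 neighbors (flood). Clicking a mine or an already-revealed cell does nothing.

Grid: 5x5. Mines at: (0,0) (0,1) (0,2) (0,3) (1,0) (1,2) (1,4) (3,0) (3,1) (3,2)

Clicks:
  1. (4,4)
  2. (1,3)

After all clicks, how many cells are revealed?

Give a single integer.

Click 1 (4,4) count=0: revealed 6 new [(2,3) (2,4) (3,3) (3,4) (4,3) (4,4)] -> total=6
Click 2 (1,3) count=4: revealed 1 new [(1,3)] -> total=7

Answer: 7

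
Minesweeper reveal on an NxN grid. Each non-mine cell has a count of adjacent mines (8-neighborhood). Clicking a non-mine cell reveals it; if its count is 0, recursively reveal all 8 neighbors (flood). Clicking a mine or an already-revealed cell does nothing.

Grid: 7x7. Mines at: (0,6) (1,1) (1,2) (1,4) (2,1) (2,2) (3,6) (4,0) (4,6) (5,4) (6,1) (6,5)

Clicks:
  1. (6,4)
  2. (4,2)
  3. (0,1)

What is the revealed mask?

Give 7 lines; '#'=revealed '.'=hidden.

Answer: .#.....
.......
.......
.###...
.###...
.###...
....#..

Derivation:
Click 1 (6,4) count=2: revealed 1 new [(6,4)] -> total=1
Click 2 (4,2) count=0: revealed 9 new [(3,1) (3,2) (3,3) (4,1) (4,2) (4,3) (5,1) (5,2) (5,3)] -> total=10
Click 3 (0,1) count=2: revealed 1 new [(0,1)] -> total=11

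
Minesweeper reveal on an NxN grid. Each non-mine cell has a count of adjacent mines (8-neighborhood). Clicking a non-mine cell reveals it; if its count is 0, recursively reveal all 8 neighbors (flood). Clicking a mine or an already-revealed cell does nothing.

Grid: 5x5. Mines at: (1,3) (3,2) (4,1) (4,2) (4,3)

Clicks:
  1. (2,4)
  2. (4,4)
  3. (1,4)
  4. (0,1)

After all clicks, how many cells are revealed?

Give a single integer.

Click 1 (2,4) count=1: revealed 1 new [(2,4)] -> total=1
Click 2 (4,4) count=1: revealed 1 new [(4,4)] -> total=2
Click 3 (1,4) count=1: revealed 1 new [(1,4)] -> total=3
Click 4 (0,1) count=0: revealed 11 new [(0,0) (0,1) (0,2) (1,0) (1,1) (1,2) (2,0) (2,1) (2,2) (3,0) (3,1)] -> total=14

Answer: 14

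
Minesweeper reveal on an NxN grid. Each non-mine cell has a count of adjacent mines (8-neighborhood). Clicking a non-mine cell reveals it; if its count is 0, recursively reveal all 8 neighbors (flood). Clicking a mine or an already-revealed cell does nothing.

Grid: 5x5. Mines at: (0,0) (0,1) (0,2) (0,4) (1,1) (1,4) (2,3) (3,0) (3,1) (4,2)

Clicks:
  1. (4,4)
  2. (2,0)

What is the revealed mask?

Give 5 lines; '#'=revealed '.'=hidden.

Click 1 (4,4) count=0: revealed 4 new [(3,3) (3,4) (4,3) (4,4)] -> total=4
Click 2 (2,0) count=3: revealed 1 new [(2,0)] -> total=5

Answer: .....
.....
#....
...##
...##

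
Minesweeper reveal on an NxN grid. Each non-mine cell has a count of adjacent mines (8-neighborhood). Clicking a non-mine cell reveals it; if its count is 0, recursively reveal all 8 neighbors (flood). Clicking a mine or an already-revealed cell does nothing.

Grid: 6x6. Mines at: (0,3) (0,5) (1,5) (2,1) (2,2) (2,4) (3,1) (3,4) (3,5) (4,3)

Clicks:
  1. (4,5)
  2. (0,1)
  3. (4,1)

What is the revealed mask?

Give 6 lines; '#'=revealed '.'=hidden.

Answer: ###...
###...
......
......
.#...#
......

Derivation:
Click 1 (4,5) count=2: revealed 1 new [(4,5)] -> total=1
Click 2 (0,1) count=0: revealed 6 new [(0,0) (0,1) (0,2) (1,0) (1,1) (1,2)] -> total=7
Click 3 (4,1) count=1: revealed 1 new [(4,1)] -> total=8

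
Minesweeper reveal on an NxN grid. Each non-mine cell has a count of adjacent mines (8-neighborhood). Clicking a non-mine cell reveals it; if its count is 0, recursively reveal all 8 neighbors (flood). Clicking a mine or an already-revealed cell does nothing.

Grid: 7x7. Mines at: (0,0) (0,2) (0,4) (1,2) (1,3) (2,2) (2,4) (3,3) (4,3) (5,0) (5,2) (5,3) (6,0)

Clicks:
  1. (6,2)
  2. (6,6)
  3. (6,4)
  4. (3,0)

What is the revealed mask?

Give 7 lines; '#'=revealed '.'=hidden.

Click 1 (6,2) count=2: revealed 1 new [(6,2)] -> total=1
Click 2 (6,6) count=0: revealed 18 new [(0,5) (0,6) (1,5) (1,6) (2,5) (2,6) (3,4) (3,5) (3,6) (4,4) (4,5) (4,6) (5,4) (5,5) (5,6) (6,4) (6,5) (6,6)] -> total=19
Click 3 (6,4) count=1: revealed 0 new [(none)] -> total=19
Click 4 (3,0) count=0: revealed 8 new [(1,0) (1,1) (2,0) (2,1) (3,0) (3,1) (4,0) (4,1)] -> total=27

Answer: .....##
##...##
##...##
##..###
##..###
....###
..#.###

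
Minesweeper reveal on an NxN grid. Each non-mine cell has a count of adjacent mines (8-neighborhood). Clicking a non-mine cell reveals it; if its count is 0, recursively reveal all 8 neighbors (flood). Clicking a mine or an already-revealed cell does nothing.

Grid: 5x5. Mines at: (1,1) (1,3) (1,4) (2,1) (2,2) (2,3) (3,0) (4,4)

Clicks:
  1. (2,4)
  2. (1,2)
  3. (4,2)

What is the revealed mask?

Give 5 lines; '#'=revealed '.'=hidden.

Click 1 (2,4) count=3: revealed 1 new [(2,4)] -> total=1
Click 2 (1,2) count=5: revealed 1 new [(1,2)] -> total=2
Click 3 (4,2) count=0: revealed 6 new [(3,1) (3,2) (3,3) (4,1) (4,2) (4,3)] -> total=8

Answer: .....
..#..
....#
.###.
.###.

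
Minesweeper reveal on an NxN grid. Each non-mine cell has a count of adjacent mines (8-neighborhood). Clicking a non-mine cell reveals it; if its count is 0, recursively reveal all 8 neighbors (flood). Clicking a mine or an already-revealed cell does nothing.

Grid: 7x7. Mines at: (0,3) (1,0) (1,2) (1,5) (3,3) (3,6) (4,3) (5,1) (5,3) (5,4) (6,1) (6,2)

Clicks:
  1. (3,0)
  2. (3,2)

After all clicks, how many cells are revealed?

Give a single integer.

Click 1 (3,0) count=0: revealed 9 new [(2,0) (2,1) (2,2) (3,0) (3,1) (3,2) (4,0) (4,1) (4,2)] -> total=9
Click 2 (3,2) count=2: revealed 0 new [(none)] -> total=9

Answer: 9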